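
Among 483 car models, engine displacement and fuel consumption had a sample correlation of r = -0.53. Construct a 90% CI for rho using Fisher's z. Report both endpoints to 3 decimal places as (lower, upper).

(-0.582, -0.474)

z_r = atanh(-0.53) = -0.590145;  SE = 1/√(n−3) = 1/√480 = 0.045644
z-limits: -0.590145 ± 1.645·0.045644 = -0.590145 ± 0.075084 = [-0.665229, -0.515061]
ρ-limits: (tanh -0.665229, tanh -0.515061) = (-0.582, -0.474)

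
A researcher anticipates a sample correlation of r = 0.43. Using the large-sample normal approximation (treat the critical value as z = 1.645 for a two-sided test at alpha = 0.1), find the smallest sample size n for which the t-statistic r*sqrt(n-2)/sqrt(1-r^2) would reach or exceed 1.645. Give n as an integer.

14

Need r·√(n−2)/√(1−r²) ≥ 1.645
√(n−2) ≥ 1.645·√(1−0.1849) / 0.43 = 1.645·0.902829 / 0.43 = 3.4538
n−2 ≥ 11.9287  ⇒  n ≥ 13.9287
Smallest integer n = 14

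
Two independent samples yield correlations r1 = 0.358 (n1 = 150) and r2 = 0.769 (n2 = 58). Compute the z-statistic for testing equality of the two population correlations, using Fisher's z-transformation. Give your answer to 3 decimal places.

Fisher z-transforms: z1 = atanh(0.358) = 0.374590, z2 = atanh(0.769) = 1.017876; difference d = -0.643286
Var(d) = 1/147 + 1/55 = 0.0068027 + 0.0181818 = 0.0249845
z = d/√Var(d) = -0.643286 / √0.0249845 = -0.643286 / 0.158065 = -4.070

-4.070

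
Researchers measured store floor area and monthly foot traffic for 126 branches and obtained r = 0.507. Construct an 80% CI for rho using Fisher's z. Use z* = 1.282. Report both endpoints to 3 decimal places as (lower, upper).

Fisher z: z_r = atanh(r) = ½·ln((1+0.507)/(1−0.507)) = 0.558684
SE(z) = 1/√(n−3) = 1/√123 = 0.090167
80% ⇒ z* = 1.282; margin = 1.282·0.090167 = 0.115594
CI on z-scale: (0.443090, 0.674278)
Back-transform: tanh(0.443090) = 0.416202, tanh(0.674278) = 0.587787

(0.416, 0.588)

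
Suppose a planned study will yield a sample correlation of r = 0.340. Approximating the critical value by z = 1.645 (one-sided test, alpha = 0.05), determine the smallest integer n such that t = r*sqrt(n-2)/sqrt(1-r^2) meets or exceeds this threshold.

23

Need r·√(n−2)/√(1−r²) ≥ 1.645
√(n−2) ≥ 1.645·√(1−0.115600) / 0.340 = 1.645·0.940425 / 0.340 = 4.5500
n−2 ≥ 20.7025  ⇒  n ≥ 22.7025
Smallest integer n = 23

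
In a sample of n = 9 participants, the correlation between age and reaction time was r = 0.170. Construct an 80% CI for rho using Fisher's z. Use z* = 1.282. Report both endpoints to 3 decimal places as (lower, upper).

z_r = atanh(0.170) = 0.171667;  SE = 1/√(n−3) = 1/√6 = 0.408248
z-limits: 0.171667 ± 1.282·0.408248 = 0.171667 ± 0.523374 = [-0.351707, 0.695041]
ρ-limits: (tanh -0.351707, tanh 0.695041) = (-0.338, 0.601)

(-0.338, 0.601)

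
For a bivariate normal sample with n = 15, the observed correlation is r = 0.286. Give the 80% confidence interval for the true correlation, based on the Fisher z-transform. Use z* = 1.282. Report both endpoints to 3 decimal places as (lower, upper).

Fisher z: z_r = atanh(r) = ½·ln((1+0.286)/(1−0.286)) = 0.294204
SE(z) = 1/√(n−3) = 1/√12 = 0.288675
80% ⇒ z* = 1.282; margin = 1.282·0.288675 = 0.370081
CI on z-scale: (-0.075877, 0.664285)
Back-transform: tanh(-0.075877) = -0.075732, tanh(0.664285) = 0.581208

(-0.076, 0.581)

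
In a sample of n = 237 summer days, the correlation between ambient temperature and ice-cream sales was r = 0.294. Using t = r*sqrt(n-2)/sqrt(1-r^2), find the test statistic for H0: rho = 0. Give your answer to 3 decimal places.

4.715

t = r·√(n−2) / √(1−r²) with r = 0.294, n = 237
  = 0.294·√235 / √(1 − 0.086436)
  = 0.294·15.329710 / 0.955805
  = 4.506935 / 0.955805 = 4.715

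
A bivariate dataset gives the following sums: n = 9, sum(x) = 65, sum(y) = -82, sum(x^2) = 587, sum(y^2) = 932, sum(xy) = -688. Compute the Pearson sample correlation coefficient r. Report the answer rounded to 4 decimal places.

-0.6497

Numerator: nΣxy − (Σx)(Σy) = 9·(-688) − (65)(-82) = -862
Denominator: √[(nΣx²−(Σx)²)(nΣy²−(Σy)²)]
  nΣx²−(Σx)² = 9·587 − 4225 = 1058;  nΣy²−(Σy)² = 9·932 − 6724 = 1664
  √(1058·1664) = √1760512 = 1326.8429
r = -862 / 1326.8429 = -0.6497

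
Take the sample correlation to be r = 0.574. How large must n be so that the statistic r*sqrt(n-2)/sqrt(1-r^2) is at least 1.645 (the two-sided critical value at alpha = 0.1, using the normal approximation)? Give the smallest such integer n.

r√(n−2)/√(1−r²) ≥ 1.645  ⇔  n−2 ≥ (1.645)²·(1−r²)/r²
(1−r²)/r² = (1−0.329476)/0.329476 = 2.0351
n ≥ 2 + 2.706025·2.0351 = 2 + 5.5070 = 7.5070
⌈7.5070⌉ = 8

8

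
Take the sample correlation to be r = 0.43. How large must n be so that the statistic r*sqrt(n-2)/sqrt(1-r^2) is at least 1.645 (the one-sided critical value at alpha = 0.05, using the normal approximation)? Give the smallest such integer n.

14

r√(n−2)/√(1−r²) ≥ 1.645  ⇔  n−2 ≥ (1.645)²·(1−r²)/r²
(1−r²)/r² = (1−0.1849)/0.1849 = 4.4083
n ≥ 2 + 2.706025·4.4083 = 2 + 11.9290 = 13.9290
⌈13.9290⌉ = 14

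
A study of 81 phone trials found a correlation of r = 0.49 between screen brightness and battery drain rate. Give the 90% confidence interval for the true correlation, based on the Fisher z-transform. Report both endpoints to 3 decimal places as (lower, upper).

(0.336, 0.618)

Fisher z: z_r = atanh(r) = ½·ln((1+0.49)/(1−0.49)) = 0.536060
SE(z) = 1/√(n−3) = 1/√78 = 0.113228
90% ⇒ z* = 1.645; margin = 1.645·0.113228 = 0.186260
CI on z-scale: (0.349800, 0.722320)
Back-transform: tanh(0.349800) = 0.336198, tanh(0.722320) = 0.618344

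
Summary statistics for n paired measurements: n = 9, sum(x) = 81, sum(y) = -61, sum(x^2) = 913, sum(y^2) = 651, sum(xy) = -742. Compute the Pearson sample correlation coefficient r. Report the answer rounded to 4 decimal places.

-0.9231

Numerator: nΣxy − (Σx)(Σy) = 9·(-742) − (81)(-61) = -1737
Denominator: √[(nΣx²−(Σx)²)(nΣy²−(Σy)²)]
  nΣx²−(Σx)² = 9·913 − 6561 = 1656;  nΣy²−(Σy)² = 9·651 − 3721 = 2138
  √(1656·2138) = √3540528 = 1881.6291
r = -1737 / 1881.6291 = -0.9231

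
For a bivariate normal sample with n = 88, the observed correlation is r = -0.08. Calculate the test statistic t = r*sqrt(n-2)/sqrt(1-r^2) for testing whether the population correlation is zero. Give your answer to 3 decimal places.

1 − r² = 1 − 0.0064 = 0.9936;  √(1−r²) = 0.996795
√(n−2) = √86 = 9.273618
t = r·√(n−2)/√(1−r²) = -0.08 · 9.273618 / 0.996795 = -0.744

-0.744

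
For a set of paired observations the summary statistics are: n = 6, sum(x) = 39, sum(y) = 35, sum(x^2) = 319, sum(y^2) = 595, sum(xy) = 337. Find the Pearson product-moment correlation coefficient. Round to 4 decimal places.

Numerator: nΣxy − (Σx)(Σy) = 6·337 − (39)(35) = 657
Denominator: √[(nΣx²−(Σx)²)(nΣy²−(Σy)²)]
  nΣx²−(Σx)² = 6·319 − 1521 = 393;  nΣy²−(Σy)² = 6·595 − 1225 = 2345
  √(393·2345) = √921585 = 959.9922
r = 657 / 959.9922 = 0.6844

0.6844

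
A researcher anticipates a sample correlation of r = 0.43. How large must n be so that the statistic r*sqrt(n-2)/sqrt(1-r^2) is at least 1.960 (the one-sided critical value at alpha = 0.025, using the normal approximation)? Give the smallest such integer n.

19

r√(n−2)/√(1−r²) ≥ 1.960  ⇔  n−2 ≥ (1.960)²·(1−r²)/r²
(1−r²)/r² = (1−0.1849)/0.1849 = 4.4083
n ≥ 2 + 3.8416·4.4083 = 2 + 16.9349 = 18.9349
⌈18.9349⌉ = 19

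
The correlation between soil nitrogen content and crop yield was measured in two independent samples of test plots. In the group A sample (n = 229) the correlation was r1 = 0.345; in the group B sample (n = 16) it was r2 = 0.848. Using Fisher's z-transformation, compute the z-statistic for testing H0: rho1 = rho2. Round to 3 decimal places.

-3.118

z1 = atanh(0.345) = 0.359757,  z2 = atanh(0.848) = 1.248989
SE = √(1/(n1−3) + 1/(n2−3)) = √(1/226 + 1/13) = √(0.0044248 + 0.0769231) = √0.0813479 = 0.285216
z = (z1 − z2)/SE = (0.359757 − 1.248989) / 0.285216 = -0.889232 / 0.285216 = -3.118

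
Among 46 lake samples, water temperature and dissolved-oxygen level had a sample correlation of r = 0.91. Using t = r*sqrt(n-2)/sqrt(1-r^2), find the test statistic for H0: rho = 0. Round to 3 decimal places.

14.559

1 − r² = 1 − 0.8281 = 0.1719;  √(1−r²) = 0.414608
√(n−2) = √44 = 6.633250
t = r·√(n−2)/√(1−r²) = 0.91 · 6.633250 / 0.414608 = 14.559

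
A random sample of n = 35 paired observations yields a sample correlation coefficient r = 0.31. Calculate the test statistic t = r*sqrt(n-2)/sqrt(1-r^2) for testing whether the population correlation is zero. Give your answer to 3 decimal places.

1.873

t = r·√(n−2) / √(1−r²) with r = 0.31, n = 35
  = 0.31·√33 / √(1 − 0.0961)
  = 0.31·5.744563 / 0.950737
  = 1.780815 / 0.950737 = 1.873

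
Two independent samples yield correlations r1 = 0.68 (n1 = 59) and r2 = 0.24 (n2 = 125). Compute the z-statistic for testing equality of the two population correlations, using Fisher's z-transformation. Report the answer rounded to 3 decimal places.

Fisher z-transforms: z1 = atanh(0.68) = 0.829114, z2 = atanh(0.24) = 0.244774; difference d = 0.584340
Var(d) = 1/56 + 1/122 = 0.0178571 + 0.0081967 = 0.0260538
z = d/√Var(d) = 0.584340 / √0.0260538 = 0.584340 / 0.161412 = 3.620

3.620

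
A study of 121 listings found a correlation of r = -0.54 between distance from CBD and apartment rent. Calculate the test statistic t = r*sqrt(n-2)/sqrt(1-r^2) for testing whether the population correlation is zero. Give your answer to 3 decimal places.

1 − r² = 1 − 0.2916 = 0.7084;  √(1−r²) = 0.841665
√(n−2) = √119 = 10.908712
t = r·√(n−2)/√(1−r²) = -0.54 · 10.908712 / 0.841665 = -6.999

-6.999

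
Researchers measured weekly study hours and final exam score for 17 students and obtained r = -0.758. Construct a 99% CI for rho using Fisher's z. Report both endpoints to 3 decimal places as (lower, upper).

z_r = atanh(-0.758) = -0.991497;  SE = 1/√(n−3) = 1/√14 = 0.267261
z-limits: -0.991497 ± 2.576·0.267261 = -0.991497 ± 0.688464 = [-1.679961, -0.303033]
ρ-limits: (tanh -1.679961, tanh -0.303033) = (-0.933, -0.294)

(-0.933, -0.294)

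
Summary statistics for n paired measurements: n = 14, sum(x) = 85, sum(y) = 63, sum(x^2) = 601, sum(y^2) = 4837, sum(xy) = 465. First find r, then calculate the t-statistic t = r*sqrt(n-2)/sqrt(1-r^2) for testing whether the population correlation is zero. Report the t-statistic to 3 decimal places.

0.464

Numerator: nΣxy − (Σx)(Σy) = 14·465 − (85)(63) = 1155
Denominator: √[(nΣx²−(Σx)²)(nΣy²−(Σy)²)]
  nΣx²−(Σx)² = 14·601 − 7225 = 1189;  nΣy²−(Σy)² = 14·4837 − 3969 = 63749
  √(1189·63749) = √75797561 = 8706.1795
r = 1155 / 8706.1795 = 0.1327
t = r·√(n−2)/√(1−r²) = 0.1327·√12 / √(1−0.017609) = 0.459686 / 0.991156 = 0.464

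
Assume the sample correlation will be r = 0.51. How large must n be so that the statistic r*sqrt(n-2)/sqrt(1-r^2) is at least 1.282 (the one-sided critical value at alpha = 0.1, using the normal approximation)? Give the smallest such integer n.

7

r√(n−2)/√(1−r²) ≥ 1.282  ⇔  n−2 ≥ (1.282)²·(1−r²)/r²
(1−r²)/r² = (1−0.2601)/0.2601 = 2.8447
n ≥ 2 + 1.643524·2.8447 = 2 + 4.6753 = 6.6753
⌈6.6753⌉ = 7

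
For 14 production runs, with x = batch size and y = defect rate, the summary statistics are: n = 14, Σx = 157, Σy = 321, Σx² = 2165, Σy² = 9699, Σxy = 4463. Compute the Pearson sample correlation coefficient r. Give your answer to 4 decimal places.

0.8876

Numerator: nΣxy − (Σx)(Σy) = 14·4463 − (157)(321) = 12085
Denominator: √[(nΣx²−(Σx)²)(nΣy²−(Σy)²)]
  nΣx²−(Σx)² = 14·2165 − 24649 = 5661;  nΣy²−(Σy)² = 14·9699 − 103041 = 32745
  √(5661·32745) = √185369445 = 13615.0448
r = 12085 / 13615.0448 = 0.8876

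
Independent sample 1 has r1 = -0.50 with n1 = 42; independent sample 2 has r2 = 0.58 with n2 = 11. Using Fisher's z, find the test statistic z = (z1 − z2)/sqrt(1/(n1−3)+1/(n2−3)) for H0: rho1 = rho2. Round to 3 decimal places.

Fisher z-transforms: z1 = atanh(-0.50) = -0.549306, z2 = atanh(0.58) = 0.662463; difference d = -1.211769
Var(d) = 1/39 + 1/8 = 0.0256410 + 0.1250000 = 0.1506410
z = d/√Var(d) = -1.211769 / √0.1506410 = -1.211769 / 0.388125 = -3.122

-3.122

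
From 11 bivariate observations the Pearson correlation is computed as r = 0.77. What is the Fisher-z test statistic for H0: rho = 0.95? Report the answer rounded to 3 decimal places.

z_r = atanh(0.77) = 1.020328,  z_0 = atanh(0.95) = 1.831781
SE = 1/√(n−3) = 1/√8 = 0.353553
z = (z_r − z_0)/SE = (1.020328 − 1.831781) / 0.353553 = -0.811453 / 0.353553 = -2.295

-2.295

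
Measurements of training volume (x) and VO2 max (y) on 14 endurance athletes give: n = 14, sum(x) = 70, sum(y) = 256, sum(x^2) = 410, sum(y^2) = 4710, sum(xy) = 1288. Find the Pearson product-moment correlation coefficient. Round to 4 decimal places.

0.1923

Numerator: nΣxy − (Σx)(Σy) = 14·1288 − (70)(256) = 112
Denominator: √[(nΣx²−(Σx)²)(nΣy²−(Σy)²)]
  nΣx²−(Σx)² = 14·410 − 4900 = 840;  nΣy²−(Σy)² = 14·4710 − 65536 = 404
  √(840·404) = √339360 = 582.5461
r = 112 / 582.5461 = 0.1923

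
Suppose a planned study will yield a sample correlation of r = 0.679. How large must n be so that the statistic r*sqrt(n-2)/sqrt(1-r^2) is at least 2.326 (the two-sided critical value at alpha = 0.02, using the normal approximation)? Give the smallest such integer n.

9

r√(n−2)/√(1−r²) ≥ 2.326  ⇔  n−2 ≥ (2.326)²·(1−r²)/r²
(1−r²)/r² = (1−0.461041)/0.461041 = 1.1690
n ≥ 2 + 5.410276·1.1690 = 2 + 6.3246 = 8.3246
⌈8.3246⌉ = 9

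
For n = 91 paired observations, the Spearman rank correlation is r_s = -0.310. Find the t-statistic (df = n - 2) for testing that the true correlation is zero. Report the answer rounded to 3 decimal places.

-3.076

t = r_s·√(n−2) / √(1−r_s²) with r_s = -0.310, n = 91
  = -0.310·√89 / √(1 − 0.096100)
  = -0.310·9.433981 / 0.950737
  = -2.924534 / 0.950737 = -3.076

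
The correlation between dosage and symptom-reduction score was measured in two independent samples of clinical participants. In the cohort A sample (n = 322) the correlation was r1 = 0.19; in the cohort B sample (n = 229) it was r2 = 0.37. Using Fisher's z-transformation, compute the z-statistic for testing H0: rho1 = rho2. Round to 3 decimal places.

-2.255

z1 = atanh(0.19) = 0.192337,  z2 = atanh(0.37) = 0.388423
SE = √(1/(n1−3) + 1/(n2−3)) = √(1/319 + 1/226) = √(0.0031348 + 0.0044248) = √0.0075596 = 0.086946
z = (z1 − z2)/SE = (0.192337 − 0.388423) / 0.086946 = -0.196086 / 0.086946 = -2.255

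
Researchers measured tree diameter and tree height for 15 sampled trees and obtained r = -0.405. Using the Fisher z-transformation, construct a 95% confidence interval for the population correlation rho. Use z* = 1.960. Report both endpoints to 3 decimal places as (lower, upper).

Fisher z: z_r = atanh(r) = ½·ln((1+(-0.405))/(1−(-0.405))) = -0.429616
SE(z) = 1/√(n−3) = 1/√12 = 0.288675
95% ⇒ z* = 1.960; margin = 1.960·0.288675 = 0.565803
CI on z-scale: (-0.995419, 0.136187)
Back-transform: tanh(-0.995419) = -0.759664, tanh(0.136187) = 0.135351

(-0.760, 0.135)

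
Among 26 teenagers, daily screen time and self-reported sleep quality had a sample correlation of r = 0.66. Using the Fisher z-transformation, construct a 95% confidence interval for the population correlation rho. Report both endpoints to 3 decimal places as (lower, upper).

z_r = atanh(0.66) = 0.792814;  SE = 1/√(n−3) = 1/√23 = 0.208514
z-limits: 0.792814 ± 1.960·0.208514 = 0.792814 ± 0.408687 = [0.384127, 1.201501]
ρ-limits: (tanh 0.384127, tanh 1.201501) = (0.366, 0.834)

(0.366, 0.834)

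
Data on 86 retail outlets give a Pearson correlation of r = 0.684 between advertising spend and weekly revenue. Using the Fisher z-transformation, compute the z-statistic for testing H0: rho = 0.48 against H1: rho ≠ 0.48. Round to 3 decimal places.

2.857

z_r = atanh(0.684) = 0.836592,  z_0 = atanh(0.48) = 0.522984
SE = 1/√(n−3) = 1/√83 = 0.109764
z = (z_r − z_0)/SE = (0.836592 − 0.522984) / 0.109764 = 0.313608 / 0.109764 = 2.857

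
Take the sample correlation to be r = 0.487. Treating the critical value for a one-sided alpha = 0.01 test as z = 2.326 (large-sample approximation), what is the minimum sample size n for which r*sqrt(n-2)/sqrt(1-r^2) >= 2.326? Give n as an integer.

20

Need r·√(n−2)/√(1−r²) ≥ 2.326
√(n−2) ≥ 2.326·√(1−0.237169) / 0.487 = 2.326·0.873402 / 0.487 = 4.1715
n−2 ≥ 17.4014  ⇒  n ≥ 19.4014
Smallest integer n = 20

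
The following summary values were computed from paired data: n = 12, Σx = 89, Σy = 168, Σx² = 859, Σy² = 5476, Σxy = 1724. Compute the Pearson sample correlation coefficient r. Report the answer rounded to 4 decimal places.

0.6064

S_xy = nΣxy − ΣxΣy = 12·1724 − 89·168 = 20688 − 14952 = 5736
S_xx = nΣx² − (Σx)² = 12·859 − 89² = 10308 − 7921 = 2387
S_yy = nΣy² − (Σy)² = 12·5476 − 168² = 65712 − 28224 = 37488
r = S_xy / √(S_xx·S_yy) = 5736 / √(2387·37488) = 5736 / √89483856 = 5736 / 9459.5907 = 0.6064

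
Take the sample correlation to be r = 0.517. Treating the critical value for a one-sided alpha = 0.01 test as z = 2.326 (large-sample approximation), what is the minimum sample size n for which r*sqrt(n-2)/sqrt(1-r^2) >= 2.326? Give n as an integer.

r√(n−2)/√(1−r²) ≥ 2.326  ⇔  n−2 ≥ (2.326)²·(1−r²)/r²
(1−r²)/r² = (1−0.267289)/0.267289 = 2.7413
n ≥ 2 + 5.410276·2.7413 = 2 + 14.8312 = 16.8312
⌈16.8312⌉ = 17

17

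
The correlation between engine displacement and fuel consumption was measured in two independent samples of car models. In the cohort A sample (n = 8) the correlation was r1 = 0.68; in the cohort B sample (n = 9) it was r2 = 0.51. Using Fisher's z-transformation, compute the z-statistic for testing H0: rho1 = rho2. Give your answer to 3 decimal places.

Fisher z-transforms: z1 = atanh(0.68) = 0.829114, z2 = atanh(0.51) = 0.562730; difference d = 0.266384
Var(d) = 1/5 + 1/6 = 0.2000000 + 0.1666667 = 0.3666667
z = d/√Var(d) = 0.266384 / √0.3666667 = 0.266384 / 0.605530 = 0.440

0.440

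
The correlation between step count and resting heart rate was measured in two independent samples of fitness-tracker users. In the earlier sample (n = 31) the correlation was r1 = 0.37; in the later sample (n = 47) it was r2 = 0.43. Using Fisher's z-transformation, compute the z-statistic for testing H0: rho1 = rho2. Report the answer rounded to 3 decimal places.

z1 = atanh(0.37) = 0.388423,  z2 = atanh(0.43) = 0.459897
SE = √(1/(n1−3) + 1/(n2−3)) = √(1/28 + 1/44) = √(0.0357143 + 0.0227273) = √0.0584416 = 0.241747
z = (z1 − z2)/SE = (0.388423 − 0.459897) / 0.241747 = -0.071474 / 0.241747 = -0.296

-0.296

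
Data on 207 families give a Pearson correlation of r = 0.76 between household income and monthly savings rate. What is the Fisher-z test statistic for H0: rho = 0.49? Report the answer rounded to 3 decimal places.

Fisher z: atanh(0.76) = 0.996215, atanh(0.49) = 0.536060
z = (z_r − z_0)·√(n−3) = (0.996215 − 0.536060)·√204 = 0.460155 · 14.282857 = 6.572

6.572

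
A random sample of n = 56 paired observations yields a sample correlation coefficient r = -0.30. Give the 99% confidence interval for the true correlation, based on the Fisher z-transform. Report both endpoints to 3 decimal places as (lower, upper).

(-0.581, 0.044)

Fisher z: z_r = atanh(r) = ½·ln((1+(-0.30))/(1−(-0.30))) = -0.309520
SE(z) = 1/√(n−3) = 1/√53 = 0.137361
99% ⇒ z* = 2.576; margin = 2.576·0.137361 = 0.353842
CI on z-scale: (-0.663362, 0.044322)
Back-transform: tanh(-0.663362) = -0.580596, tanh(0.044322) = 0.044293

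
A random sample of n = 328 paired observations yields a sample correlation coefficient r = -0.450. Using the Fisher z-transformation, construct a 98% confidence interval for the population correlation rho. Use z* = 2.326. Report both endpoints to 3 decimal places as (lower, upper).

(-0.547, -0.341)

Fisher z: z_r = atanh(r) = ½·ln((1+(-0.450))/(1−(-0.450))) = -0.484700
SE(z) = 1/√(n−3) = 1/√325 = 0.055470
98% ⇒ z* = 2.326; margin = 2.326·0.055470 = 0.129023
CI on z-scale: (-0.613723, -0.355677)
Back-transform: tanh(-0.613723) = -0.546743, tanh(-0.355677) = -0.341401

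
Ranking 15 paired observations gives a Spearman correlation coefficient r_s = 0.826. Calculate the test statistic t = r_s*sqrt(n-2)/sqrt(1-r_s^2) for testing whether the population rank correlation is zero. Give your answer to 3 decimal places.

1 − r_s² = 1 − 0.682276 = 0.317724;  √(1−r_s²) = 0.563670
√(n−2) = √13 = 3.605551
t = r_s·√(n−2)/√(1−r_s²) = 0.826 · 3.605551 / 0.563670 = 5.284

5.284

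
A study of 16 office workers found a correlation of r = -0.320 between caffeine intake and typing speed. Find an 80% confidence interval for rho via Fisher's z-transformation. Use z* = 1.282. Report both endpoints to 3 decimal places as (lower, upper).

z_r = atanh(-0.320) = -0.331647;  SE = 1/√(n−3) = 1/√13 = 0.277350
z-limits: -0.331647 ± 1.282·0.277350 = -0.331647 ± 0.355563 = [-0.687210, 0.023916]
ρ-limits: (tanh -0.687210, tanh 0.023916) = (-0.596, 0.024)

(-0.596, 0.024)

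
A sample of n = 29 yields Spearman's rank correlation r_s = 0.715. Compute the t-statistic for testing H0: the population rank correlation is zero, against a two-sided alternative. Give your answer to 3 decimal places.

5.314

t = r_s·√(n−2) / √(1−r_s²) with r_s = 0.715, n = 29
  = 0.715·√27 / √(1 − 0.511225)
  = 0.715·5.196152 / 0.699124
  = 3.715249 / 0.699124 = 5.314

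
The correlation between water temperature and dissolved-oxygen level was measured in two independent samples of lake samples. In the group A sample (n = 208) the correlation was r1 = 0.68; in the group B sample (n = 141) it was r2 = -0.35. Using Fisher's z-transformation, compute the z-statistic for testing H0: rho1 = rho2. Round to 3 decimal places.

z1 = atanh(0.68) = 0.829114,  z2 = atanh(-0.35) = -0.365444
SE = √(1/(n1−3) + 1/(n2−3)) = √(1/205 + 1/138) = √(0.0048780 + 0.0072464) = √0.0121244 = 0.110111
z = (z1 − z2)/SE = (0.829114 − (-0.365444)) / 0.110111 = 1.194558 / 0.110111 = 10.849

10.849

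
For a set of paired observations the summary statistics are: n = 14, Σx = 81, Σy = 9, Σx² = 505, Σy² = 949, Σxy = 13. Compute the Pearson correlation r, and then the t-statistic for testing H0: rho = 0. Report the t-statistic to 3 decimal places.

-0.748

Numerator: nΣxy − (Σx)(Σy) = 14·13 − (81)(9) = -547
Denominator: √[(nΣx²−(Σx)²)(nΣy²−(Σy)²)]
  nΣx²−(Σx)² = 14·505 − 6561 = 509;  nΣy²−(Σy)² = 14·949 − 81 = 13205
  √(509·13205) = √6721345 = 2592.5557
r = -547 / 2592.5557 = -0.2110
t = r·√(n−2)/√(1−r²) = -0.2110·√12 / √(1−0.044521) = -0.730925 / 0.977486 = -0.748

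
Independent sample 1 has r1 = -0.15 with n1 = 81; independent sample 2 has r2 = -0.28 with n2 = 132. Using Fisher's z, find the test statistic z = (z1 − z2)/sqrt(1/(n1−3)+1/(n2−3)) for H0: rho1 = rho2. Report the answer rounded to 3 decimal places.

0.952

Fisher z-transforms: z1 = atanh(-0.15) = -0.151140, z2 = atanh(-0.28) = -0.287682; difference d = 0.136542
Var(d) = 1/78 + 1/129 = 0.0128205 + 0.0077519 = 0.0205724
z = d/√Var(d) = 0.136542 / √0.0205724 = 0.136542 / 0.143431 = 0.952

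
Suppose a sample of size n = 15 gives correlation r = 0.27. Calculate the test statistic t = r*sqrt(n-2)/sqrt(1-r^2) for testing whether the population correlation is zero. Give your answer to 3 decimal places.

1.011

t = r·√(n−2) / √(1−r²) with r = 0.27, n = 15
  = 0.27·√13 / √(1 − 0.0729)
  = 0.27·3.605551 / 0.962860
  = 0.973499 / 0.962860 = 1.011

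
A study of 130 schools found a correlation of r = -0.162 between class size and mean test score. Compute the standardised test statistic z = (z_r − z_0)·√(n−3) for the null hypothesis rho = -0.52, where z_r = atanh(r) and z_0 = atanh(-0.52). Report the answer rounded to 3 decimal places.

4.653

z_r = atanh(-0.162) = -0.163440,  z_0 = atanh(-0.52) = -0.576340
SE = 1/√(n−3) = 1/√127 = 0.088736
z = (z_r − z_0)/SE = (-0.163440 − (-0.576340)) / 0.088736 = 0.412900 / 0.088736 = 4.653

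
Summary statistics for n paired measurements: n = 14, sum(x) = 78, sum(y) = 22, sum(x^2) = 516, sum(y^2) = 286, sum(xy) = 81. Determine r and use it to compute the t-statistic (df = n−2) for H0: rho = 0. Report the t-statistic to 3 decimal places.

Numerator: nΣxy − (Σx)(Σy) = 14·81 − (78)(22) = -582
Denominator: √[(nΣx²−(Σx)²)(nΣy²−(Σy)²)]
  nΣx²−(Σx)² = 14·516 − 6084 = 1140;  nΣy²−(Σy)² = 14·286 − 484 = 3520
  √(1140·3520) = √4012800 = 2003.1974
r = -582 / 2003.1974 = -0.2905
t = r·√(n−2)/√(1−r²) = -0.2905·√12 / √(1−0.084390) = -1.006322 / 0.956875 = -1.052

-1.052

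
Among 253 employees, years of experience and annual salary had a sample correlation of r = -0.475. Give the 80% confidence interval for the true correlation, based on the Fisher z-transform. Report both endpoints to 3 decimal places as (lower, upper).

(-0.535, -0.410)

z_r = atanh(-0.475) = -0.516508;  SE = 1/√(n−3) = 1/√250 = 0.063246
z-limits: -0.516508 ± 1.282·0.063246 = -0.516508 ± 0.081081 = [-0.597589, -0.435427]
ρ-limits: (tanh -0.597589, tanh -0.435427) = (-0.535, -0.410)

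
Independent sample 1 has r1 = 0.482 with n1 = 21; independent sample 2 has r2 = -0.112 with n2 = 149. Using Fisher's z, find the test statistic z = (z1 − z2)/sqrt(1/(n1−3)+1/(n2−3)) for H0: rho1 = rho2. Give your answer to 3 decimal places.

z1 = atanh(0.482) = 0.525586,  z2 = atanh(-0.112) = -0.112472
SE = √(1/(n1−3) + 1/(n2−3)) = √(1/18 + 1/146) = √(0.0555556 + 0.0068493) = √0.0624049 = 0.249810
z = (z1 − z2)/SE = (0.525586 − (-0.112472)) / 0.249810 = 0.638058 / 0.249810 = 2.554

2.554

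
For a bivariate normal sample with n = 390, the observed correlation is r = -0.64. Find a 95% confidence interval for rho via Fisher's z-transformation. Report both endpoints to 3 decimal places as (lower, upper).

(-0.695, -0.577)

Fisher z: z_r = atanh(r) = ½·ln((1+(-0.64))/(1−(-0.64))) = -0.758174
SE(z) = 1/√(n−3) = 1/√387 = 0.050833
95% ⇒ z* = 1.960; margin = 1.960·0.050833 = 0.099633
CI on z-scale: (-0.857807, -0.658541)
Back-transform: tanh(-0.857807) = -0.695126, tanh(-0.658541) = -0.577392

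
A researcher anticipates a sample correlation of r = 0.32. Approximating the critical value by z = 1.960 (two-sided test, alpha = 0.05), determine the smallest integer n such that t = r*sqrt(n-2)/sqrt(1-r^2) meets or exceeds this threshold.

r√(n−2)/√(1−r²) ≥ 1.960  ⇔  n−2 ≥ (1.960)²·(1−r²)/r²
(1−r²)/r² = (1−0.1024)/0.1024 = 8.7656
n ≥ 2 + 3.8416·8.7656 = 2 + 33.6739 = 35.6739
⌈35.6739⌉ = 36

36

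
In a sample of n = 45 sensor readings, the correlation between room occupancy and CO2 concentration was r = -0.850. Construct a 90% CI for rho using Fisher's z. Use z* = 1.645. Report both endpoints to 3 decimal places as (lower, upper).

(-0.907, -0.763)

Fisher z: z_r = atanh(r) = ½·ln((1+(-0.850))/(1−(-0.850))) = -1.256153
SE(z) = 1/√(n−3) = 1/√42 = 0.154303
90% ⇒ z* = 1.645; margin = 1.645·0.154303 = 0.253828
CI on z-scale: (-1.509981, -1.002325)
Back-transform: tanh(-1.509981) = -0.906936, tanh(-1.002325) = -0.762569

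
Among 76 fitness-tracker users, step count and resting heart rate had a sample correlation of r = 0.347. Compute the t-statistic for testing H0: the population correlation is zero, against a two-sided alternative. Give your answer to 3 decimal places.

3.183

1 − r² = 1 − 0.120409 = 0.879591;  √(1−r²) = 0.937865
√(n−2) = √74 = 8.602325
t = r·√(n−2)/√(1−r²) = 0.347 · 8.602325 / 0.937865 = 3.183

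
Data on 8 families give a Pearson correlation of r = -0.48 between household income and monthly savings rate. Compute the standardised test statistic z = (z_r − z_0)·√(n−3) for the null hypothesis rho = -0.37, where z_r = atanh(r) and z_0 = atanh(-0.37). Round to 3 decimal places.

-0.301

Fisher z: atanh(-0.48) = -0.522984, atanh(-0.37) = -0.388423
z = (z_r − z_0)·√(n−3) = (-0.522984 − (-0.388423))·√5 = -0.134561 · 2.236068 = -0.301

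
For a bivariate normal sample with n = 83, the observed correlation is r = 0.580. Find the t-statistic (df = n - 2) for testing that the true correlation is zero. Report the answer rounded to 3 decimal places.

t = r·√(n−2) / √(1−r²) with r = 0.580, n = 83
  = 0.580·√81 / √(1 − 0.336400)
  = 0.580·9.000000 / 0.814616
  = 5.220000 / 0.814616 = 6.408

6.408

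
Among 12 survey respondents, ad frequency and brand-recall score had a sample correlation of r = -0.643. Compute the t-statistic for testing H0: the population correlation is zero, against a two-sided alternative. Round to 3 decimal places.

t = r·√(n−2) / √(1−r²) with r = -0.643, n = 12
  = -0.643·√10 / √(1 − 0.413449)
  = -0.643·3.162278 / 0.765866
  = -2.033345 / 0.765866 = -2.655

-2.655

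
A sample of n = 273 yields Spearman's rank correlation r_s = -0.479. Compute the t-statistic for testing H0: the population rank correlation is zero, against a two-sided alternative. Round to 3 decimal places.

1 − r_s² = 1 − 0.229441 = 0.770559;  √(1−r_s²) = 0.877815
√(n−2) = √271 = 16.462078
t = r_s·√(n−2)/√(1−r_s²) = -0.479 · 16.462078 / 0.877815 = -8.983

-8.983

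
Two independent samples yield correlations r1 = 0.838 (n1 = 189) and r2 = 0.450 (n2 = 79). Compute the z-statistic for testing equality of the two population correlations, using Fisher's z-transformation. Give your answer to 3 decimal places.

5.360

z1 = atanh(0.838) = 1.214418,  z2 = atanh(0.450) = 0.484700
SE = √(1/(n1−3) + 1/(n2−3)) = √(1/186 + 1/76) = √(0.0053763 + 0.0131579) = √0.0185342 = 0.136140
z = (z1 − z2)/SE = (1.214418 − 0.484700) / 0.136140 = 0.729718 / 0.136140 = 5.360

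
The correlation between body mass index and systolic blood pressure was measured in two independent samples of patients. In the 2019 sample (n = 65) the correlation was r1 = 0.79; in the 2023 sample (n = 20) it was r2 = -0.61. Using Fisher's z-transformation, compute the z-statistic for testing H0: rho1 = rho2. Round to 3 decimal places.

6.503

Fisher z-transforms: z1 = atanh(0.79) = 1.071432, z2 = atanh(-0.61) = -0.708921; difference d = 1.780353
Var(d) = 1/62 + 1/17 = 0.0161290 + 0.0588235 = 0.0749525
z = d/√Var(d) = 1.780353 / √0.0749525 = 1.780353 / 0.273775 = 6.503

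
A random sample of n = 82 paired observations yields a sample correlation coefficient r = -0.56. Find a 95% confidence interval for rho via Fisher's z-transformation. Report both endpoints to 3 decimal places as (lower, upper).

z_r = atanh(-0.56) = -0.632833;  SE = 1/√(n−3) = 1/√79 = 0.112509
z-limits: -0.632833 ± 1.960·0.112509 = -0.632833 ± 0.220518 = [-0.853351, -0.412315]
ρ-limits: (tanh -0.853351, tanh -0.412315) = (-0.693, -0.390)

(-0.693, -0.390)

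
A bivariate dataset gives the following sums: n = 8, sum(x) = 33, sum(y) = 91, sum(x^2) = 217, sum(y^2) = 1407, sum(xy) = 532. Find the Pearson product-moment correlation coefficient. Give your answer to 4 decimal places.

S_xy = nΣxy − ΣxΣy = 8·532 − 33·91 = 4256 − 3003 = 1253
S_xx = nΣx² − (Σx)² = 8·217 − 33² = 1736 − 1089 = 647
S_yy = nΣy² − (Σy)² = 8·1407 − 91² = 11256 − 8281 = 2975
r = S_xy / √(S_xx·S_yy) = 1253 / √(647·2975) = 1253 / √1924825 = 1253 / 1387.3806 = 0.9031

0.9031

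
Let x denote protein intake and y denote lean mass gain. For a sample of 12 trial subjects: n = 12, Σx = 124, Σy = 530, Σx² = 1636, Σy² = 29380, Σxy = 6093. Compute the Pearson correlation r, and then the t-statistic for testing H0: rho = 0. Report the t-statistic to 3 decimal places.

Numerator: nΣxy − (Σx)(Σy) = 12·6093 − (124)(530) = 7396
Denominator: √[(nΣx²−(Σx)²)(nΣy²−(Σy)²)]
  nΣx²−(Σx)² = 12·1636 − 15376 = 4256;  nΣy²−(Σy)² = 12·29380 − 280900 = 71660
  √(4256·71660) = √304984960 = 17463.8186
r = 7396 / 17463.8186 = 0.4235
t = r·√(n−2)/√(1−r²) = 0.4235·√10 / √(1−0.179352) = 1.339225 / 0.905896 = 1.478

1.478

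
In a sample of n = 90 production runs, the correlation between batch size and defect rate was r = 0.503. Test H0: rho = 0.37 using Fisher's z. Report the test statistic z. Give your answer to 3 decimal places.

z_r = atanh(0.503) = 0.553314,  z_0 = atanh(0.37) = 0.388423
SE = 1/√(n−3) = 1/√87 = 0.107211
z = (z_r − z_0)/SE = (0.553314 − 0.388423) / 0.107211 = 0.164891 / 0.107211 = 1.538

1.538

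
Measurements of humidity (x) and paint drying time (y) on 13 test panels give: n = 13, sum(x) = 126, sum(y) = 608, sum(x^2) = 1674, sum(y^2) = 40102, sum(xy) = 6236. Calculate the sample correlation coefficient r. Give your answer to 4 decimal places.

Numerator: nΣxy − (Σx)(Σy) = 13·6236 − (126)(608) = 4460
Denominator: √[(nΣx²−(Σx)²)(nΣy²−(Σy)²)]
  nΣx²−(Σx)² = 13·1674 − 15876 = 5886;  nΣy²−(Σy)² = 13·40102 − 369664 = 151662
  √(5886·151662) = √892682532 = 29877.7933
r = 4460 / 29877.7933 = 0.1493

0.1493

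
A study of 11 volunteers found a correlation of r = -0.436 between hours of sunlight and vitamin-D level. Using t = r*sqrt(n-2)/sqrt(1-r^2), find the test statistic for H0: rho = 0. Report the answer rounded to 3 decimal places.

1 − r² = 1 − 0.190096 = 0.809904;  √(1−r²) = 0.899947
√(n−2) = √9 = 3.000000
t = r·√(n−2)/√(1−r²) = -0.436 · 3.000000 / 0.899947 = -1.453

-1.453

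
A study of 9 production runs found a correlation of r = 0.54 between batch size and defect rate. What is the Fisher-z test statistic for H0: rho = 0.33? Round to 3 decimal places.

z_r = atanh(0.54) = 0.604156,  z_0 = atanh(0.33) = 0.342828
SE = 1/√(n−3) = 1/√6 = 0.408248
z = (z_r − z_0)/SE = (0.604156 − 0.342828) / 0.408248 = 0.261328 / 0.408248 = 0.640

0.640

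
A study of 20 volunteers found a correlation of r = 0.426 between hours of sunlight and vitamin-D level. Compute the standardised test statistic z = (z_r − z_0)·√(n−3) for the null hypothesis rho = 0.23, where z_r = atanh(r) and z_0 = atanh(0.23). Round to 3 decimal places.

z_r = atanh(0.426) = 0.455000,  z_0 = atanh(0.23) = 0.234189
SE = 1/√(n−3) = 1/√17 = 0.242536
z = (z_r − z_0)/SE = (0.455000 − 0.234189) / 0.242536 = 0.220811 / 0.242536 = 0.910

0.910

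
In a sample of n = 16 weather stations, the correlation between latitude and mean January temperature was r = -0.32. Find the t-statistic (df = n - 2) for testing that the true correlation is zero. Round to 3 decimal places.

1 − r² = 1 − 0.1024 = 0.8976;  √(1−r²) = 0.947418
√(n−2) = √14 = 3.741657
t = r·√(n−2)/√(1−r²) = -0.32 · 3.741657 / 0.947418 = -1.264

-1.264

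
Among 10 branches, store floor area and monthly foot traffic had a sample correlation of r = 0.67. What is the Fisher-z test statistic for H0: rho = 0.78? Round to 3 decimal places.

Fisher z: atanh(0.67) = 0.810743, atanh(0.78) = 1.045371
z = (z_r − z_0)·√(n−3) = (0.810743 − 1.045371)·√7 = -0.234628 · 2.645751 = -0.621

-0.621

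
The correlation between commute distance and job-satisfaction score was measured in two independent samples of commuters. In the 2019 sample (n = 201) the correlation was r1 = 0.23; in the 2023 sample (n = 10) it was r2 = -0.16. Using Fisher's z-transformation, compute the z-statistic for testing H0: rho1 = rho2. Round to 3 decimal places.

z1 = atanh(0.23) = 0.234189,  z2 = atanh(-0.16) = -0.161387
SE = √(1/(n1−3) + 1/(n2−3)) = √(1/198 + 1/7) = √(0.0050505 + 0.1428571) = √0.1479076 = 0.384588
z = (z1 − z2)/SE = (0.234189 − (-0.161387)) / 0.384588 = 0.395576 / 0.384588 = 1.029

1.029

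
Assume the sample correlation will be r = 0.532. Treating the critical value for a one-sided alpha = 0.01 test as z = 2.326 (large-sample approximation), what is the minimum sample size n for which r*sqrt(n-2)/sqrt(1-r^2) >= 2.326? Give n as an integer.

16

Need r·√(n−2)/√(1−r²) ≥ 2.326
√(n−2) ≥ 2.326·√(1−0.283024) / 0.532 = 2.326·0.846744 / 0.532 = 3.7021
n−2 ≥ 13.7055  ⇒  n ≥ 15.7055
Smallest integer n = 16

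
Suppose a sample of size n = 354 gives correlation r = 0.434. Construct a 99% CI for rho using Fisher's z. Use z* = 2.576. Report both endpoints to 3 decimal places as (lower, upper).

(0.316, 0.539)

Fisher z: z_r = atanh(r) = ½·ln((1+0.434)/(1−0.434)) = 0.464814
SE(z) = 1/√(n−3) = 1/√351 = 0.053376
99% ⇒ z* = 2.576; margin = 2.576·0.053376 = 0.137497
CI on z-scale: (0.327317, 0.602311)
Back-transform: tanh(0.327317) = 0.316108, tanh(0.602311) = 0.538692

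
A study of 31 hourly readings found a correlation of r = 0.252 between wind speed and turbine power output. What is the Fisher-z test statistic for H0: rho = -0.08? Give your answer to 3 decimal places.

1.787

z_r = atanh(0.252) = 0.257547,  z_0 = atanh(-0.08) = -0.080171
SE = 1/√(n−3) = 1/√28 = 0.188982
z = (z_r − z_0)/SE = (0.257547 − (-0.080171)) / 0.188982 = 0.337718 / 0.188982 = 1.787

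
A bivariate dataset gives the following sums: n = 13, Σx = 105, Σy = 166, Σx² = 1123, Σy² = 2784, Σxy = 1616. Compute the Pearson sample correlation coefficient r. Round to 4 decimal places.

0.6440

Numerator: nΣxy − (Σx)(Σy) = 13·1616 − (105)(166) = 3578
Denominator: √[(nΣx²−(Σx)²)(nΣy²−(Σy)²)]
  nΣx²−(Σx)² = 13·1123 − 11025 = 3574;  nΣy²−(Σy)² = 13·2784 − 27556 = 8636
  √(3574·8636) = √30865064 = 5555.6335
r = 3578 / 5555.6335 = 0.6440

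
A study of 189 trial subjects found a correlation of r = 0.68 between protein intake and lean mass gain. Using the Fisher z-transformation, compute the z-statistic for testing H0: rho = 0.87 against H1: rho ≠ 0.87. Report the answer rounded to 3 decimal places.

-6.873

z_r = atanh(0.68) = 0.829114,  z_0 = atanh(0.87) = 1.333080
SE = 1/√(n−3) = 1/√186 = 0.073324
z = (z_r − z_0)/SE = (0.829114 − 1.333080) / 0.073324 = -0.503966 / 0.073324 = -6.873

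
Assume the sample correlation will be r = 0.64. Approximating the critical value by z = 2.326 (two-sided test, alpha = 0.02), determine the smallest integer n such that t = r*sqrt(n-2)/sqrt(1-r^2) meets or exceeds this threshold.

10

r√(n−2)/√(1−r²) ≥ 2.326  ⇔  n−2 ≥ (2.326)²·(1−r²)/r²
(1−r²)/r² = (1−0.4096)/0.4096 = 1.4414
n ≥ 2 + 5.410276·1.4414 = 2 + 7.7984 = 9.7984
⌈9.7984⌉ = 10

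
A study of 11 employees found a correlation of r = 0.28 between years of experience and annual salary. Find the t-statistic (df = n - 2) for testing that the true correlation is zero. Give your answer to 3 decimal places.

0.875

t = r·√(n−2) / √(1−r²) with r = 0.28, n = 11
  = 0.28·√9 / √(1 − 0.0784)
  = 0.28·3.000000 / 0.960000
  = 0.840000 / 0.960000 = 0.875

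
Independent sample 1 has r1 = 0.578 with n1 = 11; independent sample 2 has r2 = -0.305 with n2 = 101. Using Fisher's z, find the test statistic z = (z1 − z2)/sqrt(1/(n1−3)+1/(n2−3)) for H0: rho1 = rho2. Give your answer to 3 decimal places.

Fisher z-transforms: z1 = atanh(0.578) = 0.659454, z2 = atanh(-0.305) = -0.315023; difference d = 0.974477
Var(d) = 1/8 + 1/98 = 0.1250000 + 0.0102041 = 0.1352041
z = d/√Var(d) = 0.974477 / √0.1352041 = 0.974477 / 0.367701 = 2.650

2.650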